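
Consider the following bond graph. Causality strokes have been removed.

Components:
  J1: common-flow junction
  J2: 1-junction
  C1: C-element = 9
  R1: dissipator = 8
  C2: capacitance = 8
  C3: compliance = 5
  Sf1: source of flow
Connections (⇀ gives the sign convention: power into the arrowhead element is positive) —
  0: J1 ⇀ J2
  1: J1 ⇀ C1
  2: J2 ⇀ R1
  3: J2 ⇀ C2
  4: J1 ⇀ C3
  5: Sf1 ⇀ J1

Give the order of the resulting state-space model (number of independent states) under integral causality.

bond 5 stroke→Sf1  (Sf1 (Sf) sets flow on bond)
bond 0 stroke→J1  (J1 flow already set via bond 5)
bond 1 stroke→J1  (J1 flow already set via bond 5)
bond 4 stroke→J1  (common-f at J1 fixed by 5)
bond 2 stroke→J2  (J2: bond 0 brought flow, rest push out)
bond 3 stroke→J2  (1-jn J2 has f-setter on 0)

3  (C1, C2, C3 all integral)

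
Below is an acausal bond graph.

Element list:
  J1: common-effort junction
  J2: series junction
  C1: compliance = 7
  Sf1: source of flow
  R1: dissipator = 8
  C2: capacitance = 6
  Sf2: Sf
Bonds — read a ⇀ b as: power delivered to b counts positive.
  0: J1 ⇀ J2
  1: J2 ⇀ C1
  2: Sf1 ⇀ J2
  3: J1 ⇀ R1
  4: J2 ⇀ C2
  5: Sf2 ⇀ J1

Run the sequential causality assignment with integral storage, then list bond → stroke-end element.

bond 2 stroke at Sf1  (Sf1: flow source, stroke at near end)
bond 5 stroke at Sf2  (Sf2 fixes flow; stroke at Sf2)
bond 0 stroke at J2  (1-jn J2 has f-setter on 2)
bond 1 stroke at J2  (1-jn J2 has f-setter on 2)
bond 4 stroke at J2  (common-f at J2 fixed by 2)
bond 3 stroke at J1  (closing 0-jn rule on J1)

bond 0 stroke→J2
bond 1 stroke→J2
bond 2 stroke→Sf1
bond 3 stroke→J1
bond 4 stroke→J2
bond 5 stroke→Sf2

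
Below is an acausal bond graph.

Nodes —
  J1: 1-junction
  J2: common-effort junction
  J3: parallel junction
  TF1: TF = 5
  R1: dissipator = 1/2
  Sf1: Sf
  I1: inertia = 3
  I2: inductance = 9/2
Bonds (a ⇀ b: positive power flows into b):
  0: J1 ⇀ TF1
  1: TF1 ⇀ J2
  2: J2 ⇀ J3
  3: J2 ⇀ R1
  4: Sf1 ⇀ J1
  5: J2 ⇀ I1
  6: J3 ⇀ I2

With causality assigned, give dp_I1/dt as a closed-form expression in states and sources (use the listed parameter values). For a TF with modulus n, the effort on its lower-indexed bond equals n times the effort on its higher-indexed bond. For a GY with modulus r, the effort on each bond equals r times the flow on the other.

dp_I1/dt = 5*F_Sf1/2 - p_I1/6 - p_I2/9

bond 4 stroke at Sf1  (Sf1 (Sf) sets flow on bond)
bond 0 stroke at J1  (J1: bond 4 brought flow, rest push out)
bond 1 stroke at TF1  (through TF1, causality passes straight; one stroke at TF1)
bond 5 stroke at I1  (I1 outputs flow p/I1)
bond 6 stroke at I2  (I2 integral (f out))
bond 2 stroke at J3  (only one effort-in slot at J3)
bond 3 stroke at J2  (J2: last free bond brings effort in)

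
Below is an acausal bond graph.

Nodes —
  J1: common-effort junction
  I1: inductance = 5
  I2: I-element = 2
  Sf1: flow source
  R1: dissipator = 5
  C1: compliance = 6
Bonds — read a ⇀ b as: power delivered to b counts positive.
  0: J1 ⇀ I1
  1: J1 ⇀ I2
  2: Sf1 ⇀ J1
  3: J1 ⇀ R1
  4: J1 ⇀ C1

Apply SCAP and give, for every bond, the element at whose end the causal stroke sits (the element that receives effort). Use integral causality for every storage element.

β0 |I1
β1 |I2
β2 |Sf1
β3 |R1
β4 |J1

β2 stroke at Sf1  (source Sf1 imposes f)
β0 stroke at I1  (I1 integral (f out))
β1 stroke at I2  (prefer integral on I2)
β4 stroke at J1  (C1 integral (e out))
β3 stroke at R1  (0-jn J1 has e-setter on 4)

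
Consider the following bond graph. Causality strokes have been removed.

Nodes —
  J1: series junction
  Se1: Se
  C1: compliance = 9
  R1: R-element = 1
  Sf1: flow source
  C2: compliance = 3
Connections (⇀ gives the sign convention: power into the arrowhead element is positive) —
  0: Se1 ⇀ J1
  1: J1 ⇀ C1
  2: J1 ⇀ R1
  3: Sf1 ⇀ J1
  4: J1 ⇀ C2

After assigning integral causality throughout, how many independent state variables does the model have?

b0 |J1  (source Se1 imposes e)
b3 |Sf1  (Sf1 (Sf) sets flow on bond)
b1 |J1  (common-f at J1 fixed by 3)
b2 |J1  (J1: bond 3 brought flow, rest push out)
b4 |J1  (J1 flow already set via bond 3)

2  (C1, C2 all integral)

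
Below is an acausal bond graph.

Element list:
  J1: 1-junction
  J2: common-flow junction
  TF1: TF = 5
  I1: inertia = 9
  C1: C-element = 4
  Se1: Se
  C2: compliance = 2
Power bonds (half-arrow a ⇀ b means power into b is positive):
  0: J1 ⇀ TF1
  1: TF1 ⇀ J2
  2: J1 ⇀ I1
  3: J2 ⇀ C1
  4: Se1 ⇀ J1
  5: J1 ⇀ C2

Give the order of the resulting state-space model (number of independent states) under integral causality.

3  (C1, C2, I1 all integral)

bond 4 →J1  (Se1 fixes effort; stroke away)
bond 2 →I1  (I1 outputs flow p/I1)
bond 0 →J1  (J1: bond 2 brought flow, rest push out)
bond 5 →J1  (J1 flow already set via bond 2)
bond 1 →TF1  (TF1 one-in-one-out from 0)
bond 3 →J2  (common-f at J2 fixed by 1)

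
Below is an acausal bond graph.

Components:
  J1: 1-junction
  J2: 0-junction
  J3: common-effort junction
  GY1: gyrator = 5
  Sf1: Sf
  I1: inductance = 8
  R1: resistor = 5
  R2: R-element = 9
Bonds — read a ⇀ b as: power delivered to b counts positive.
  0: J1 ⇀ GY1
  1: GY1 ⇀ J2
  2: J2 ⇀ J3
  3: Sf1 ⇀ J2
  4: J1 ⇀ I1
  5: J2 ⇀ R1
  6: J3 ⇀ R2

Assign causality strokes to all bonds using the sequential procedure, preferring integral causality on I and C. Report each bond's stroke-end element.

β3 stroke→Sf1  (Sf1 fixes flow; stroke at Sf1)
β4 stroke→I1  (I1 outputs flow p/I1)
β0 stroke→J1  (1-jn J1 has f-setter on 4)
β1 stroke→J2  (GY1: gyrator matches bond 0)
β2 stroke→J3  (J2: bond 1 brought effort, rest push out)
β5 stroke→R1  (0-jn J2 has e-setter on 1)
β6 stroke→R2  (J3 effort already set via bond 2)

bond 0 stroke→J1
bond 1 stroke→J2
bond 2 stroke→J3
bond 3 stroke→Sf1
bond 4 stroke→I1
bond 5 stroke→R1
bond 6 stroke→R2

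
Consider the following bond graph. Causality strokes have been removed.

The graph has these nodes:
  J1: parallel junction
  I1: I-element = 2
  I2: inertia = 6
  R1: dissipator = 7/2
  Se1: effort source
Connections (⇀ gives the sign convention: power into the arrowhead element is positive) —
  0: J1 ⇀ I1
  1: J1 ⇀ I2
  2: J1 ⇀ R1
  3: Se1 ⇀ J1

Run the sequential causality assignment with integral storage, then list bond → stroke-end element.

bond 3 stroke→J1  (Se1: effort source, stroke at far end)
bond 0 stroke→I1  (common-e at J1 fixed by 3)
bond 1 stroke→I2  (J1 effort already set via bond 3)
bond 2 stroke→R1  (J1 effort already set via bond 3)

β0 stroke→I1
β1 stroke→I2
β2 stroke→R1
β3 stroke→J1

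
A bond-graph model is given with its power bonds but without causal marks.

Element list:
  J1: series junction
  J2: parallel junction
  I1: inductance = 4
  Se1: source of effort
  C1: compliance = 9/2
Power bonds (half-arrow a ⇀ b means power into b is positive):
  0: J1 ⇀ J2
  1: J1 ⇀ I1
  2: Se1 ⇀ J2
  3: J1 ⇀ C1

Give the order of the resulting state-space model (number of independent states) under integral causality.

2  (C1, I1 all integral)

#2 stroke→J2  (Se1 (Se) sets effort on bond)
#0 stroke→J1  (common-e at J2 fixed by 2)
#1 stroke→I1  (I1 integral (f out))
#3 stroke→J1  (1-jn J1 has f-setter on 1)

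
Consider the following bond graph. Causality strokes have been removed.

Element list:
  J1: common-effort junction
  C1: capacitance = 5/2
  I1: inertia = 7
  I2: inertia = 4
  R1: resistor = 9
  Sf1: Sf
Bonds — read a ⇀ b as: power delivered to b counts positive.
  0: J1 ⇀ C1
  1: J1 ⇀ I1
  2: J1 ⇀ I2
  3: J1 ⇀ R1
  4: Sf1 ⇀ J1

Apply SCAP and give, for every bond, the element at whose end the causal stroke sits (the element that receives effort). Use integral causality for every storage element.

#0 →J1
#1 →I1
#2 →I2
#3 →R1
#4 →Sf1

bond 4 →Sf1  (Sf1 (Sf) sets flow on bond)
bond 0 →J1  (prefer integral on C1)
bond 1 →I1  (J1 effort already set via bond 0)
bond 2 →I2  (J1: bond 0 brought effort, rest push out)
bond 3 →R1  (0-jn J1 has e-setter on 0)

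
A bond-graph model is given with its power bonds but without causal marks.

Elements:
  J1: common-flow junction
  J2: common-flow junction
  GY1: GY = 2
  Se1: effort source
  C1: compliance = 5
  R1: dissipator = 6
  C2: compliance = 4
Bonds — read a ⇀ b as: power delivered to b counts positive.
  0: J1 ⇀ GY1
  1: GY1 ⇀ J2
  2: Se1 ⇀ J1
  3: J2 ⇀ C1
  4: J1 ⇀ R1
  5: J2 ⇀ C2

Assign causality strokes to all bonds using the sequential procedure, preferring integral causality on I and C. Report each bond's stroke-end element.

β2 stroke→J1  (source Se1 imposes e)
β3 stroke→J2  (prefer integral on C1)
β5 stroke→J2  (C2 outputs effort q/C2)
β1 stroke→GY1  (J2: last free bond brings flow in)
β0 stroke→GY1  (GY1: gyrator matches bond 1)
β4 stroke→J1  (1-jn J1 has f-setter on 0)

b0 →GY1
b1 →GY1
b2 →J1
b3 →J2
b4 →J1
b5 →J2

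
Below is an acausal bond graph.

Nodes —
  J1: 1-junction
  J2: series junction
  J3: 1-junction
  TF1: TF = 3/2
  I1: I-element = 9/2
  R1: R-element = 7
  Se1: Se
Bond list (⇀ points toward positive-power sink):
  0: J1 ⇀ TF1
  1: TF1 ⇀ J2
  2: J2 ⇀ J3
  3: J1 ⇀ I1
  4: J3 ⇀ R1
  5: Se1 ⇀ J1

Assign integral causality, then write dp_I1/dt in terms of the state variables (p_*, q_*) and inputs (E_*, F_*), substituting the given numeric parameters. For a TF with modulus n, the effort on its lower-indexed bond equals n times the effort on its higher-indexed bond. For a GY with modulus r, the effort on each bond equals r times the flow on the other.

dp_I1/dt = E_Se1 - 7*p_I1/2

β5 →J1  (Se1 (Se) sets effort on bond)
β3 →I1  (I1 outputs flow p/I1)
β0 →J1  (J1 flow already set via bond 3)
β1 →TF1  (through TF1, causality passes straight; one stroke at TF1)
β2 →J2  (common-f at J2 fixed by 1)
β4 →J3  (1-jn J3 has f-setter on 2)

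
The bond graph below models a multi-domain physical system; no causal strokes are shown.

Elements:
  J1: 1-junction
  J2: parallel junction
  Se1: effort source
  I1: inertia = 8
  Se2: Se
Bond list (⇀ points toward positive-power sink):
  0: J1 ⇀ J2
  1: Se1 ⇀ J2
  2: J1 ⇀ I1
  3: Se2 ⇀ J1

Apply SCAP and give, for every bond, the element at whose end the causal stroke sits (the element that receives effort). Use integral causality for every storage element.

#1 |J2  (Se1 fixes effort; stroke away)
#3 |J1  (Se2 fixes effort; stroke away)
#0 |J1  (common-e at J2 fixed by 1)
#2 |I1  (only one flow-in slot at J1)

β0 stroke at J1
β1 stroke at J2
β2 stroke at I1
β3 stroke at J1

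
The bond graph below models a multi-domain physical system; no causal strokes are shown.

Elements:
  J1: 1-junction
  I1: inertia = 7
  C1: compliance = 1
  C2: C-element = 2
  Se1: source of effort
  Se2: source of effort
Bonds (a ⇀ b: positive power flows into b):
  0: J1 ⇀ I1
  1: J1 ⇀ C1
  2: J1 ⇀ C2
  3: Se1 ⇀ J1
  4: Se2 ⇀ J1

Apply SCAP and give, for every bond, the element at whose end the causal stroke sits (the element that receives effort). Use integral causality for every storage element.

β3 |J1  (source Se1 imposes e)
β4 |J1  (Se2 (Se) sets effort on bond)
β0 |I1  (I1: I, integral causality)
β1 |J1  (1-jn J1 has f-setter on 0)
β2 |J1  (J1 flow already set via bond 0)

bond 0 stroke→I1
bond 1 stroke→J1
bond 2 stroke→J1
bond 3 stroke→J1
bond 4 stroke→J1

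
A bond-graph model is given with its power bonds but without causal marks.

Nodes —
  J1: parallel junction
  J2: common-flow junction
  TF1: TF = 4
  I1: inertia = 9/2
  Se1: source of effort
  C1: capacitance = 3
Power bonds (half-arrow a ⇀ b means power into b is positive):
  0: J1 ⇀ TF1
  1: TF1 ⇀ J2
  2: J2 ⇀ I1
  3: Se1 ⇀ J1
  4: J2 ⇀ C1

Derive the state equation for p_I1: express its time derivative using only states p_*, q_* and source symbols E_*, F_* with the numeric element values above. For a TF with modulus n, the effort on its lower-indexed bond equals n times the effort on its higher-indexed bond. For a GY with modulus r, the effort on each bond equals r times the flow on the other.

β3 →J1  (Se1: effort source, stroke at far end)
β0 →TF1  (J1 effort already set via bond 3)
β1 →J2  (TF1: transformer flips bond 0)
β2 →I1  (prefer integral on I1)
β4 →J2  (1-jn J2 has f-setter on 2)

dp_I1/dt = E_Se1/4 - q_C1/3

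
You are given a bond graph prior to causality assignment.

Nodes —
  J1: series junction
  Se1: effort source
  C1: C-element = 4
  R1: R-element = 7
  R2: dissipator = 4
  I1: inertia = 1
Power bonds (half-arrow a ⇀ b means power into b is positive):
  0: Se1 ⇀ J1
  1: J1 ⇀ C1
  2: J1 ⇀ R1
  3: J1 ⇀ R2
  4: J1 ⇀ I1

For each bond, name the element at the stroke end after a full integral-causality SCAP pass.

bond 0 stroke→J1  (source Se1 imposes e)
bond 1 stroke→J1  (C1 outputs effort q/C1)
bond 4 stroke→I1  (I1: I, integral causality)
bond 2 stroke→J1  (J1: bond 4 brought flow, rest push out)
bond 3 stroke→J1  (1-jn J1 has f-setter on 4)

#0 →J1
#1 →J1
#2 →J1
#3 →J1
#4 →I1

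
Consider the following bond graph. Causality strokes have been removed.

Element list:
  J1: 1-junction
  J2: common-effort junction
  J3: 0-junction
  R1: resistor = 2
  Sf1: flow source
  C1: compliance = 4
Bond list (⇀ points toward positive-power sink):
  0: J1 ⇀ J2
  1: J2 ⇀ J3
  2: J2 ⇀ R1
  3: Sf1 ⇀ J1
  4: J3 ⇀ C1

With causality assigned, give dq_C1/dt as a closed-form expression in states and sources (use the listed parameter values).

dq_C1/dt = F_Sf1 - q_C1/8

b3 →Sf1  (source Sf1 imposes f)
b0 →J1  (common-f at J1 fixed by 3)
b4 →J3  (C1 outputs effort q/C1)
b1 →J2  (common-e at J3 fixed by 4)
b2 →R1  (J2 effort already set via bond 1)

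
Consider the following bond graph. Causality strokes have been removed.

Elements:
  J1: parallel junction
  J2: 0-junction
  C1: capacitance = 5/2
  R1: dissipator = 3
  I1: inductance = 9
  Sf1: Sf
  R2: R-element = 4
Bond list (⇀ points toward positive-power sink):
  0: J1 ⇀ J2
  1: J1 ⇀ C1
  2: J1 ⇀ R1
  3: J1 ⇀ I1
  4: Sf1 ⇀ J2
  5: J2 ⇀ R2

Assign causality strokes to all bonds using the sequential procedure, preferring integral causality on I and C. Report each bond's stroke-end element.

β0 stroke at J2
β1 stroke at J1
β2 stroke at R1
β3 stroke at I1
β4 stroke at Sf1
β5 stroke at R2

β4 |Sf1  (source Sf1 imposes f)
β1 |J1  (C1 outputs effort q/C1)
β0 |J2  (common-e at J1 fixed by 1)
β2 |R1  (J1: bond 1 brought effort, rest push out)
β3 |I1  (J1 effort already set via bond 1)
β5 |R2  (0-jn J2 has e-setter on 0)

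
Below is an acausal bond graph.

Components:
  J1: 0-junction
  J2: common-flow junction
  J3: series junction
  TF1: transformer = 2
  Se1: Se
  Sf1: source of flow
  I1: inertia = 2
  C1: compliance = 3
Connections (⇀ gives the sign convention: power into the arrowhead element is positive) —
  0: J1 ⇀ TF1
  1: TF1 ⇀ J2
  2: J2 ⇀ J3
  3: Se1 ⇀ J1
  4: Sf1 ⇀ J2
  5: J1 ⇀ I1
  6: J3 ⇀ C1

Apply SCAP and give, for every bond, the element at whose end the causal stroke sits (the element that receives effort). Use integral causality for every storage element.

β3 |J1  (source Se1 imposes e)
β4 |Sf1  (source Sf1 imposes f)
β0 |TF1  (J1: bond 3 brought effort, rest push out)
β5 |I1  (0-jn J1 has e-setter on 3)
β1 |J2  (common-f at J2 fixed by 4)
β2 |J2  (common-f at J2 fixed by 4)
β6 |J3  (J3 flow already set via bond 2)

β0 stroke at TF1
β1 stroke at J2
β2 stroke at J2
β3 stroke at J1
β4 stroke at Sf1
β5 stroke at I1
β6 stroke at J3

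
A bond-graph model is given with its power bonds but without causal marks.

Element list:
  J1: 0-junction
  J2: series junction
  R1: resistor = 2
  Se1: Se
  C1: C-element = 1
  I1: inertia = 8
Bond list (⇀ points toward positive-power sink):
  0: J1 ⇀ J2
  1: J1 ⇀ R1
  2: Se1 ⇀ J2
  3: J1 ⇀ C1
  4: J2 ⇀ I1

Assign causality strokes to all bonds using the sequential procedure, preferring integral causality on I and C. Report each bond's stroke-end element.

β0 stroke→J2
β1 stroke→R1
β2 stroke→J2
β3 stroke→J1
β4 stroke→I1

bond 2 |J2  (Se1: effort source, stroke at far end)
bond 3 |J1  (prefer integral on C1)
bond 0 |J2  (J1: bond 3 brought effort, rest push out)
bond 1 |R1  (J1 effort already set via bond 3)
bond 4 |I1  (J2: last free bond brings flow in)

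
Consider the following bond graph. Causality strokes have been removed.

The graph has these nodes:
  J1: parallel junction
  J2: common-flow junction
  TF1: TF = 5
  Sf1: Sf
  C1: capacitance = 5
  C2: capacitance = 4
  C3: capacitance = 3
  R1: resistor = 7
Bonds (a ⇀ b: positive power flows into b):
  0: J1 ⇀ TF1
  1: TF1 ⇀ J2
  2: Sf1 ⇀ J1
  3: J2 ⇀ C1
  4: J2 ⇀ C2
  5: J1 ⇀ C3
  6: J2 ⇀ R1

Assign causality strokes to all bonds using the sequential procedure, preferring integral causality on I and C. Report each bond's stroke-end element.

b0 stroke→TF1
b1 stroke→J2
b2 stroke→Sf1
b3 stroke→J2
b4 stroke→J2
b5 stroke→J1
b6 stroke→R1

β2 stroke at Sf1  (Sf1: flow source, stroke at near end)
β3 stroke at J2  (C1 outputs effort q/C1)
β4 stroke at J2  (C2: C, integral causality)
β5 stroke at J1  (C3: C, integral causality)
β0 stroke at TF1  (0-jn J1 has e-setter on 5)
β1 stroke at J2  (through TF1, causality passes straight; one stroke at TF1)
β6 stroke at R1  (closing 1-jn rule on J2)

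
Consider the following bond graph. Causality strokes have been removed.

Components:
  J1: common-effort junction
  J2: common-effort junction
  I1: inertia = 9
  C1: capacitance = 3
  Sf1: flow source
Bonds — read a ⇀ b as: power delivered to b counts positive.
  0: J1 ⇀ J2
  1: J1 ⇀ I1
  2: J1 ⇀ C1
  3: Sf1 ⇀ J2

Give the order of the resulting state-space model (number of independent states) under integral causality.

2  (C1, I1 all integral)

b3 stroke→Sf1  (Sf1 fixes flow; stroke at Sf1)
b0 stroke→J2  (J2 needs exactly one e-in)
b1 stroke→I1  (I1 outputs flow p/I1)
b2 stroke→J1  (J1: last free bond brings effort in)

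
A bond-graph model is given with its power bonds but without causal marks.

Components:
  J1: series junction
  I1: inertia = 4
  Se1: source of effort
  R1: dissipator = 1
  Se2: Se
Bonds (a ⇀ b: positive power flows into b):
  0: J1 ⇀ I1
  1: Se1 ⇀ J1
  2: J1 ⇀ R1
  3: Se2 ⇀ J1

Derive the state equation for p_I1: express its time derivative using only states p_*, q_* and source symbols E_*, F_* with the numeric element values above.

β1 →J1  (source Se1 imposes e)
β3 →J1  (Se2: effort source, stroke at far end)
β0 →I1  (I1: I, integral causality)
β2 →J1  (common-f at J1 fixed by 0)

dp_I1/dt = E_Se1 + E_Se2 - p_I1/4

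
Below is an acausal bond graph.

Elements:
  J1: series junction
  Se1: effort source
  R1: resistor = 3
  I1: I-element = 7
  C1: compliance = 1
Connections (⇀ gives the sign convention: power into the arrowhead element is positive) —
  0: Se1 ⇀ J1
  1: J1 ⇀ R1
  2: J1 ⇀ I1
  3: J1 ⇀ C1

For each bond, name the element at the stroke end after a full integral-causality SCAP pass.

bond 0 →J1  (Se1: effort source, stroke at far end)
bond 2 →I1  (I1 outputs flow p/I1)
bond 1 →J1  (J1 flow already set via bond 2)
bond 3 →J1  (1-jn J1 has f-setter on 2)

β0 →J1
β1 →J1
β2 →I1
β3 →J1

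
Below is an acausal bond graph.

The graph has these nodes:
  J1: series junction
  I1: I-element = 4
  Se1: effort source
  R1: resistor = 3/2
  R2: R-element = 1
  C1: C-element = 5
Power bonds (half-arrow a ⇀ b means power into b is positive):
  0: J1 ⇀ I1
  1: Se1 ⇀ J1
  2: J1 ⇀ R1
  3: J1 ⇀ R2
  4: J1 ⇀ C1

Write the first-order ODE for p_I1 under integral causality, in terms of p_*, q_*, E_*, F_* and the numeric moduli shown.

dp_I1/dt = E_Se1 - 5*p_I1/8 - q_C1/5

#1 →J1  (Se1 fixes effort; stroke away)
#0 →I1  (I1: I, integral causality)
#2 →J1  (J1: bond 0 brought flow, rest push out)
#3 →J1  (J1 flow already set via bond 0)
#4 →J1  (J1: bond 0 brought flow, rest push out)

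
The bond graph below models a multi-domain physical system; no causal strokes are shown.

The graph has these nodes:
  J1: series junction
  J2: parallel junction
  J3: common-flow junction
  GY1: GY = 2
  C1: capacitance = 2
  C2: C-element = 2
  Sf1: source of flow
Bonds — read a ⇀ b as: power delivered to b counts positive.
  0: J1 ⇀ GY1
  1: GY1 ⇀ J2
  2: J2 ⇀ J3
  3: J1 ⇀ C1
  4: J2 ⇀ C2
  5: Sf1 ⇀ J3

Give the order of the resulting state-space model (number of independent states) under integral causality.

2  (C1, C2 all integral)

#5 →Sf1  (Sf1 fixes flow; stroke at Sf1)
#2 →J3  (J3: bond 5 brought flow, rest push out)
#3 →J1  (C1 outputs effort q/C1)
#0 →GY1  (J1 needs exactly one f-in)
#1 →GY1  (GY GY1: same side as bond 0)
#4 →J2  (closing 0-jn rule on J2)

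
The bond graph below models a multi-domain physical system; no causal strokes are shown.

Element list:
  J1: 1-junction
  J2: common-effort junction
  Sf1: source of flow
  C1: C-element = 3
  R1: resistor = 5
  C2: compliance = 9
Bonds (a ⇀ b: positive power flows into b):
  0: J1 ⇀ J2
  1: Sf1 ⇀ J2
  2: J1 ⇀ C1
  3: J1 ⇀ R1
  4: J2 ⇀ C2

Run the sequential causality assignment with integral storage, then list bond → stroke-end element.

#0 stroke→J1
#1 stroke→Sf1
#2 stroke→J1
#3 stroke→R1
#4 stroke→J2

β1 stroke→Sf1  (Sf1: flow source, stroke at near end)
β2 stroke→J1  (C1: C, integral causality)
β4 stroke→J2  (C2 integral (e out))
β0 stroke→J1  (0-jn J2 has e-setter on 4)
β3 stroke→R1  (only one flow-in slot at J1)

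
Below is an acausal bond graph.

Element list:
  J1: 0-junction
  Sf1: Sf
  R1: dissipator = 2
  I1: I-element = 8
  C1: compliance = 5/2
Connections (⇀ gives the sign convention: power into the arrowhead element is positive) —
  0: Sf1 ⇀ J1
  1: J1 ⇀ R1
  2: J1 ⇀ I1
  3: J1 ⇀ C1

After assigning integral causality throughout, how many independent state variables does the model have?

2  (C1, I1 all integral)

#0 stroke at Sf1  (Sf1: flow source, stroke at near end)
#2 stroke at I1  (I1 integral (f out))
#3 stroke at J1  (C1: C, integral causality)
#1 stroke at R1  (0-jn J1 has e-setter on 3)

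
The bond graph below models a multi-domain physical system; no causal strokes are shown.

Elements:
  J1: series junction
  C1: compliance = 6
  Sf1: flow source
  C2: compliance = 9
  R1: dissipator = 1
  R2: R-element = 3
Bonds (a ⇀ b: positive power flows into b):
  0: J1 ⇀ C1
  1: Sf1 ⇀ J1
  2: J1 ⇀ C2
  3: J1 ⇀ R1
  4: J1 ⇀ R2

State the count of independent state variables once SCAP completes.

#1 |Sf1  (Sf1 (Sf) sets flow on bond)
#0 |J1  (J1 flow already set via bond 1)
#2 |J1  (J1: bond 1 brought flow, rest push out)
#3 |J1  (1-jn J1 has f-setter on 1)
#4 |J1  (1-jn J1 has f-setter on 1)

2  (C1, C2 all integral)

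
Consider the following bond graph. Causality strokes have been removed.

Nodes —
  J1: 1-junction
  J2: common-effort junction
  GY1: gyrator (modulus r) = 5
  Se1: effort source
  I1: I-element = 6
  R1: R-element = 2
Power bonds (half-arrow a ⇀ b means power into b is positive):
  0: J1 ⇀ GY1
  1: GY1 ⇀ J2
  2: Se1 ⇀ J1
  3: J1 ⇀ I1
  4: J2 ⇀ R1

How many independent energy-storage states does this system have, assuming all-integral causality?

#2 stroke at J1  (Se1 (Se) sets effort on bond)
#3 stroke at I1  (I1 integral (f out))
#0 stroke at J1  (J1: bond 3 brought flow, rest push out)
#1 stroke at J2  (GY1 both-in/both-out from 0)
#4 stroke at R1  (0-jn J2 has e-setter on 1)

1  (I1 all integral)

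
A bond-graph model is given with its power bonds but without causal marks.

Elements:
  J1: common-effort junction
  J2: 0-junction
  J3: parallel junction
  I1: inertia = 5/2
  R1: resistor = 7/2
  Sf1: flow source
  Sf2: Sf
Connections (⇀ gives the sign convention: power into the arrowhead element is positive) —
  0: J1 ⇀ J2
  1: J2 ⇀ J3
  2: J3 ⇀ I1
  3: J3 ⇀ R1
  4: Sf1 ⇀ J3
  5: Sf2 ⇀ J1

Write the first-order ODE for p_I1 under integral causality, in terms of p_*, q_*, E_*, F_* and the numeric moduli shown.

dp_I1/dt = 7*F_Sf1/2 + 7*F_Sf2/2 - 7*p_I1/5

β4 stroke→Sf1  (Sf1 fixes flow; stroke at Sf1)
β5 stroke→Sf2  (Sf2 (Sf) sets flow on bond)
β0 stroke→J1  (J1: last free bond brings effort in)
β1 stroke→J2  (only one effort-in slot at J2)
β2 stroke→I1  (prefer integral on I1)
β3 stroke→J3  (J3 needs exactly one e-in)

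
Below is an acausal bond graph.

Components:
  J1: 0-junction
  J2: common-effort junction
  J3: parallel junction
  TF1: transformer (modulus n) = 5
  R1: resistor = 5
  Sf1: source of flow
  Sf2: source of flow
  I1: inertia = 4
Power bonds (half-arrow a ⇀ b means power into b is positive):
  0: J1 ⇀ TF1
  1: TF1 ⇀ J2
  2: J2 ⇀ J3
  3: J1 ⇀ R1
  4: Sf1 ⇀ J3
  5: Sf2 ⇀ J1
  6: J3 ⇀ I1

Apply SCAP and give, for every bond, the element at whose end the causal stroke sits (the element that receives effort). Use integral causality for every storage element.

b0 →TF1
b1 →J2
b2 →J3
b3 →J1
b4 →Sf1
b5 →Sf2
b6 →I1

#4 stroke at Sf1  (Sf1 fixes flow; stroke at Sf1)
#5 stroke at Sf2  (source Sf2 imposes f)
#6 stroke at I1  (prefer integral on I1)
#2 stroke at J3  (J3: last free bond brings effort in)
#1 stroke at J2  (J2 needs exactly one e-in)
#0 stroke at TF1  (TF1: transformer flips bond 1)
#3 stroke at J1  (closing 0-jn rule on J1)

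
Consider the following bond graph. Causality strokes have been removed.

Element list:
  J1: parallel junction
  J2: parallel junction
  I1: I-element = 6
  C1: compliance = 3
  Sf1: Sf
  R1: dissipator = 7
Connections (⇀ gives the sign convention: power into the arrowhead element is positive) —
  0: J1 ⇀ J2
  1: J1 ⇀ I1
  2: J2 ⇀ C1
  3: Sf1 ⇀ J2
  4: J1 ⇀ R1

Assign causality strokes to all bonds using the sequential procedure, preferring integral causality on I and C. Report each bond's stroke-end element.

bond 3 stroke→Sf1  (source Sf1 imposes f)
bond 1 stroke→I1  (I1 outputs flow p/I1)
bond 2 stroke→J2  (C1: C, integral causality)
bond 0 stroke→J1  (common-e at J2 fixed by 2)
bond 4 stroke→R1  (0-jn J1 has e-setter on 0)

β0 |J1
β1 |I1
β2 |J2
β3 |Sf1
β4 |R1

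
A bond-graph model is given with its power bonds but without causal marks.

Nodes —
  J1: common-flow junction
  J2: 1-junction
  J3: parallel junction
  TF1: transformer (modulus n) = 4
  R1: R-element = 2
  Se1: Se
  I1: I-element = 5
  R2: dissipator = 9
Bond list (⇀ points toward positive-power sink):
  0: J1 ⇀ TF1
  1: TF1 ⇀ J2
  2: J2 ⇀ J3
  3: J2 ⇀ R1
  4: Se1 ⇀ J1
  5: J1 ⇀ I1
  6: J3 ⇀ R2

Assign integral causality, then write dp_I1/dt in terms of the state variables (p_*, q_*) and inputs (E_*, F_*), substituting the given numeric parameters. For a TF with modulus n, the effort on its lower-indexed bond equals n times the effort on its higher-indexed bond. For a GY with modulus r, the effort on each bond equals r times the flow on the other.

#4 stroke at J1  (Se1: effort source, stroke at far end)
#5 stroke at I1  (I1: I, integral causality)
#0 stroke at J1  (1-jn J1 has f-setter on 5)
#1 stroke at TF1  (through TF1, causality passes straight; one stroke at TF1)
#2 stroke at J2  (common-f at J2 fixed by 1)
#3 stroke at J2  (common-f at J2 fixed by 1)
#6 stroke at J3  (J3: last free bond brings effort in)

dp_I1/dt = E_Se1 - 176*p_I1/5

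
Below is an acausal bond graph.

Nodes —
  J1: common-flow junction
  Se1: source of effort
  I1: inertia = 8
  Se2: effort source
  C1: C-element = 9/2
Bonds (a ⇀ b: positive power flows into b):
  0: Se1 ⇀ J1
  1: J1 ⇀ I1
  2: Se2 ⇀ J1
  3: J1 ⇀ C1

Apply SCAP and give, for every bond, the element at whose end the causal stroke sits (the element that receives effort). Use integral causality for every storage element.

b0 stroke→J1
b1 stroke→I1
b2 stroke→J1
b3 stroke→J1

bond 0 stroke at J1  (source Se1 imposes e)
bond 2 stroke at J1  (Se2: effort source, stroke at far end)
bond 1 stroke at I1  (I1 integral (f out))
bond 3 stroke at J1  (common-f at J1 fixed by 1)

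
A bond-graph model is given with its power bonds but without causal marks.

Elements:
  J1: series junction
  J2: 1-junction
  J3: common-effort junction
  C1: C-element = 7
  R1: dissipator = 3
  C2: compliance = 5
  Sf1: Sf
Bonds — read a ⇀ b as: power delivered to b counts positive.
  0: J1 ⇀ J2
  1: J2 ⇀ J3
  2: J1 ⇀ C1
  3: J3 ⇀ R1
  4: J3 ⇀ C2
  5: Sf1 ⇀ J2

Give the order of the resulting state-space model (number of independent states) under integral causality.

2  (C1, C2 all integral)

#5 |Sf1  (Sf1: flow source, stroke at near end)
#0 |J2  (J2 flow already set via bond 5)
#1 |J2  (common-f at J2 fixed by 5)
#2 |J1  (J1: bond 0 brought flow, rest push out)
#4 |J3  (C2 outputs effort q/C2)
#3 |R1  (0-jn J3 has e-setter on 4)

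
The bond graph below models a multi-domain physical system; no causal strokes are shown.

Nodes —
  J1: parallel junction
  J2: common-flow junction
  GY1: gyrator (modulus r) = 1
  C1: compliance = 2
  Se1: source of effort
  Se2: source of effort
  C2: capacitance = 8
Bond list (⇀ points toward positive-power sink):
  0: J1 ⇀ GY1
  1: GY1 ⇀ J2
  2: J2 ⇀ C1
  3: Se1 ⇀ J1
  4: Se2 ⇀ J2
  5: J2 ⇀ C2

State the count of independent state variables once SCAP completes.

bond 3 stroke at J1  (Se1 (Se) sets effort on bond)
bond 4 stroke at J2  (Se2 (Se) sets effort on bond)
bond 0 stroke at GY1  (common-e at J1 fixed by 3)
bond 1 stroke at GY1  (through GY1, causality inverts; strokes same side of GY1)
bond 2 stroke at J2  (common-f at J2 fixed by 1)
bond 5 stroke at J2  (J2: bond 1 brought flow, rest push out)

2  (C1, C2 all integral)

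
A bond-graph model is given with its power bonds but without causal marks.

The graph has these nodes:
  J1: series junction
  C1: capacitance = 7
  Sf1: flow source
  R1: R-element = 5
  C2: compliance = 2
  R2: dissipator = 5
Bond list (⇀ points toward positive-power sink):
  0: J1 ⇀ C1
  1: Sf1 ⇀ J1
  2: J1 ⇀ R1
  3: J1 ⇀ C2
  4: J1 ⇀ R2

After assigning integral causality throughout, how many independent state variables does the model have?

2  (C1, C2 all integral)

bond 1 →Sf1  (Sf1 (Sf) sets flow on bond)
bond 0 →J1  (J1: bond 1 brought flow, rest push out)
bond 2 →J1  (1-jn J1 has f-setter on 1)
bond 3 →J1  (J1: bond 1 brought flow, rest push out)
bond 4 →J1  (J1 flow already set via bond 1)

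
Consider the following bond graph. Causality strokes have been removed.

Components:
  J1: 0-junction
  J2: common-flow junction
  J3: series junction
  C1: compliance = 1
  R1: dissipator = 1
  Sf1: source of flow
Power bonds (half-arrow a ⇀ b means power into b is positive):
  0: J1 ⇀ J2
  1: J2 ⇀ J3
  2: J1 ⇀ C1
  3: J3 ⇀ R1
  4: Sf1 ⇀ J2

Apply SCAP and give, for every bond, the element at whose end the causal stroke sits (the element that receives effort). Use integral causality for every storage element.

b0 stroke→J2
b1 stroke→J2
b2 stroke→J1
b3 stroke→J3
b4 stroke→Sf1

β4 |Sf1  (Sf1: flow source, stroke at near end)
β0 |J2  (J2: bond 4 brought flow, rest push out)
β1 |J2  (J2: bond 4 brought flow, rest push out)
β3 |J3  (1-jn J3 has f-setter on 1)
β2 |J1  (J1 needs exactly one e-in)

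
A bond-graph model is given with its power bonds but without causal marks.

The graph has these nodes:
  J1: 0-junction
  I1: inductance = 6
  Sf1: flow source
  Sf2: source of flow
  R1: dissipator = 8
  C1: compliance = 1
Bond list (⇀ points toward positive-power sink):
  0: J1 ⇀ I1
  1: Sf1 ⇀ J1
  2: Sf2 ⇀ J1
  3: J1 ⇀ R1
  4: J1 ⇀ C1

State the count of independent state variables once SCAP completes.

2  (C1, I1 all integral)

bond 1 |Sf1  (Sf1 (Sf) sets flow on bond)
bond 2 |Sf2  (Sf2: flow source, stroke at near end)
bond 0 |I1  (I1: I, integral causality)
bond 4 |J1  (prefer integral on C1)
bond 3 |R1  (J1 effort already set via bond 4)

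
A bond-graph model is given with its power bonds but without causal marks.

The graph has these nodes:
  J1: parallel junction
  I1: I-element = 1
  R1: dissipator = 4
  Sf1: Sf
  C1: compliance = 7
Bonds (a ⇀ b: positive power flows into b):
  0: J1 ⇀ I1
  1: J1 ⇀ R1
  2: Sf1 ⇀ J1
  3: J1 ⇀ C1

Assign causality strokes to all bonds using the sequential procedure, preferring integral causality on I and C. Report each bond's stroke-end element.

b2 stroke→Sf1  (Sf1 fixes flow; stroke at Sf1)
b0 stroke→I1  (I1 integral (f out))
b3 stroke→J1  (C1: C, integral causality)
b1 stroke→R1  (0-jn J1 has e-setter on 3)

β0 |I1
β1 |R1
β2 |Sf1
β3 |J1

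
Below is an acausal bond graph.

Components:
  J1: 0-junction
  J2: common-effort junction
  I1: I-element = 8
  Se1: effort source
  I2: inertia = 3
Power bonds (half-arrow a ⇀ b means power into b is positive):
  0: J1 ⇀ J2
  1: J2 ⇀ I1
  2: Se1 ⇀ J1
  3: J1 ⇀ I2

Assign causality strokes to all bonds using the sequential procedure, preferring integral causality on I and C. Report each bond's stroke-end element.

bond 2 →J1  (source Se1 imposes e)
bond 0 →J2  (J1: bond 2 brought effort, rest push out)
bond 3 →I2  (J1: bond 2 brought effort, rest push out)
bond 1 →I1  (J2 effort already set via bond 0)

β0 stroke→J2
β1 stroke→I1
β2 stroke→J1
β3 stroke→I2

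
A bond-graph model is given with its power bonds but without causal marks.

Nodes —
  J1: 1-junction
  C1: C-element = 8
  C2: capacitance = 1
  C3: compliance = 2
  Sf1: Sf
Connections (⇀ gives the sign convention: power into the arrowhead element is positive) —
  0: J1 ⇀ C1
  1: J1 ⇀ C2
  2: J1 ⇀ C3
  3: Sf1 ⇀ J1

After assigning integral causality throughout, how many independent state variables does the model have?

3  (C1, C2, C3 all integral)

b3 stroke→Sf1  (Sf1: flow source, stroke at near end)
b0 stroke→J1  (J1 flow already set via bond 3)
b1 stroke→J1  (1-jn J1 has f-setter on 3)
b2 stroke→J1  (1-jn J1 has f-setter on 3)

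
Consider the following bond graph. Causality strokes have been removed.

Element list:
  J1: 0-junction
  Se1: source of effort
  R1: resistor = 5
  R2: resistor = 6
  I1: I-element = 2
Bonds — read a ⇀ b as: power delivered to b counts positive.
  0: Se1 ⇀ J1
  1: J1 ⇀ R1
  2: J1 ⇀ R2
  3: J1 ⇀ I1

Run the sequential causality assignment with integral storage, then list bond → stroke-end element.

#0 stroke→J1  (source Se1 imposes e)
#1 stroke→R1  (common-e at J1 fixed by 0)
#2 stroke→R2  (J1 effort already set via bond 0)
#3 stroke→I1  (common-e at J1 fixed by 0)

#0 stroke at J1
#1 stroke at R1
#2 stroke at R2
#3 stroke at I1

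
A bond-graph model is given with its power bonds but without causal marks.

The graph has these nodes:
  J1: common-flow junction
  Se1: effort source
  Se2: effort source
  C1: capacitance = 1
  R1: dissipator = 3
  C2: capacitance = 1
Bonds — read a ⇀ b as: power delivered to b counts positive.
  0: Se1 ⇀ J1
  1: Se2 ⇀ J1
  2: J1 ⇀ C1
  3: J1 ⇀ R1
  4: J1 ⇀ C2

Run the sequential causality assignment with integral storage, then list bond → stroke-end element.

β0 stroke→J1  (Se1 (Se) sets effort on bond)
β1 stroke→J1  (source Se2 imposes e)
β2 stroke→J1  (C1 outputs effort q/C1)
β4 stroke→J1  (C2 integral (e out))
β3 stroke→R1  (J1 needs exactly one f-in)

bond 0 →J1
bond 1 →J1
bond 2 →J1
bond 3 →R1
bond 4 →J1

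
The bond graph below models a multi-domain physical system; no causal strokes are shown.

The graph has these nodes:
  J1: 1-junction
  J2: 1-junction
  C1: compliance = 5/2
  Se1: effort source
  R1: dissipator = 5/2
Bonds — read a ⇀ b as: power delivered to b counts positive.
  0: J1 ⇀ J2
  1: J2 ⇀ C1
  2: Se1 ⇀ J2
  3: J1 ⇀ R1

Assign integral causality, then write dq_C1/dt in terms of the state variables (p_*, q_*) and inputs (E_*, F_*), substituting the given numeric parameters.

β2 stroke at J2  (Se1: effort source, stroke at far end)
β1 stroke at J2  (C1: C, integral causality)
β0 stroke at J1  (J2 needs exactly one f-in)
β3 stroke at R1  (closing 1-jn rule on J1)

dq_C1/dt = 2*E_Se1/5 - 4*q_C1/25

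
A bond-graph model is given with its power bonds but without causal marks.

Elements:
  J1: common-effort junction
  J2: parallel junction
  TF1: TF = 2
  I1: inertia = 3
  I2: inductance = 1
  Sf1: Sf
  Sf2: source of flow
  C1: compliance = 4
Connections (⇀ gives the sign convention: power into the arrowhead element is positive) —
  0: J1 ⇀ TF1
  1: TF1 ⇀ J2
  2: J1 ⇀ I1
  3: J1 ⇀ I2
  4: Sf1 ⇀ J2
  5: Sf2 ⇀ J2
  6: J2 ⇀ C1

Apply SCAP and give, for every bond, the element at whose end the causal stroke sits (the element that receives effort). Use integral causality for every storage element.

bond 0 |J1
bond 1 |TF1
bond 2 |I1
bond 3 |I2
bond 4 |Sf1
bond 5 |Sf2
bond 6 |J2

β4 stroke at Sf1  (Sf1 fixes flow; stroke at Sf1)
β5 stroke at Sf2  (Sf2 (Sf) sets flow on bond)
β2 stroke at I1  (I1: I, integral causality)
β3 stroke at I2  (I2 outputs flow p/I2)
β0 stroke at J1  (J1 needs exactly one e-in)
β1 stroke at TF1  (TF1 one-in-one-out from 0)
β6 stroke at J2  (only one effort-in slot at J2)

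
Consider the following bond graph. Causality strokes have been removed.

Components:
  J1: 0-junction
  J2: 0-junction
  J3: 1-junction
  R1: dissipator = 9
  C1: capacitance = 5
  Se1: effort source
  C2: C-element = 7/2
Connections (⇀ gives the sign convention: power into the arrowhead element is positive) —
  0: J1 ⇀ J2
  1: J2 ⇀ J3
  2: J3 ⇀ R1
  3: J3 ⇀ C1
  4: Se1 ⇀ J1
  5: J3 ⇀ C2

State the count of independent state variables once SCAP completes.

b4 |J1  (Se1 (Se) sets effort on bond)
b0 |J2  (J1 effort already set via bond 4)
b1 |J3  (J2: bond 0 brought effort, rest push out)
b3 |J3  (C1: C, integral causality)
b5 |J3  (prefer integral on C2)
b2 |R1  (only one flow-in slot at J3)

2  (C1, C2 all integral)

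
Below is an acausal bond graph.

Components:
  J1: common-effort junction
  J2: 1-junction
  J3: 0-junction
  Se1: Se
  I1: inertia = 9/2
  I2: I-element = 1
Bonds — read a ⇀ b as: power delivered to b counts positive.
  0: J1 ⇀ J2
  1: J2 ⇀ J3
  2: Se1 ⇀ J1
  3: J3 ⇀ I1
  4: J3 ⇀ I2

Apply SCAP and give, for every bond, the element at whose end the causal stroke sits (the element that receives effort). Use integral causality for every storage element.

#2 stroke→J1  (Se1 fixes effort; stroke away)
#0 stroke→J2  (common-e at J1 fixed by 2)
#1 stroke→J3  (only one flow-in slot at J2)
#3 stroke→I1  (J3 effort already set via bond 1)
#4 stroke→I2  (common-e at J3 fixed by 1)

bond 0 stroke at J2
bond 1 stroke at J3
bond 2 stroke at J1
bond 3 stroke at I1
bond 4 stroke at I2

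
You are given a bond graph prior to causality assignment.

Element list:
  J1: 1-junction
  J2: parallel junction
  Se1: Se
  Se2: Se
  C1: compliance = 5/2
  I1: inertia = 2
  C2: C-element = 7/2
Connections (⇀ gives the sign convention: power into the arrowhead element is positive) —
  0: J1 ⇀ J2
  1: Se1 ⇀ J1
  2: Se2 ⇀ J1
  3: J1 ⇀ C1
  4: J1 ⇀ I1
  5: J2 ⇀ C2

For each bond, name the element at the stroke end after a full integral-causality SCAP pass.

bond 0 →J1
bond 1 →J1
bond 2 →J1
bond 3 →J1
bond 4 →I1
bond 5 →J2

#1 |J1  (Se1 (Se) sets effort on bond)
#2 |J1  (source Se2 imposes e)
#3 |J1  (C1 integral (e out))
#4 |I1  (I1 integral (f out))
#0 |J1  (common-f at J1 fixed by 4)
#5 |J2  (closing 0-jn rule on J2)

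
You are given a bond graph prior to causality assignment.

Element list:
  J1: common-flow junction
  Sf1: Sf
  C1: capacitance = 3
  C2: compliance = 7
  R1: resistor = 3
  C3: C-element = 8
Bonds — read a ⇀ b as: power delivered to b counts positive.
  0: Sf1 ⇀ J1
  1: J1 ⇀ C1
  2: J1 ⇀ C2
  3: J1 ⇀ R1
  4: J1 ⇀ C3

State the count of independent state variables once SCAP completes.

b0 stroke at Sf1  (Sf1 fixes flow; stroke at Sf1)
b1 stroke at J1  (J1: bond 0 brought flow, rest push out)
b2 stroke at J1  (common-f at J1 fixed by 0)
b3 stroke at J1  (J1: bond 0 brought flow, rest push out)
b4 stroke at J1  (common-f at J1 fixed by 0)

3  (C1, C2, C3 all integral)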